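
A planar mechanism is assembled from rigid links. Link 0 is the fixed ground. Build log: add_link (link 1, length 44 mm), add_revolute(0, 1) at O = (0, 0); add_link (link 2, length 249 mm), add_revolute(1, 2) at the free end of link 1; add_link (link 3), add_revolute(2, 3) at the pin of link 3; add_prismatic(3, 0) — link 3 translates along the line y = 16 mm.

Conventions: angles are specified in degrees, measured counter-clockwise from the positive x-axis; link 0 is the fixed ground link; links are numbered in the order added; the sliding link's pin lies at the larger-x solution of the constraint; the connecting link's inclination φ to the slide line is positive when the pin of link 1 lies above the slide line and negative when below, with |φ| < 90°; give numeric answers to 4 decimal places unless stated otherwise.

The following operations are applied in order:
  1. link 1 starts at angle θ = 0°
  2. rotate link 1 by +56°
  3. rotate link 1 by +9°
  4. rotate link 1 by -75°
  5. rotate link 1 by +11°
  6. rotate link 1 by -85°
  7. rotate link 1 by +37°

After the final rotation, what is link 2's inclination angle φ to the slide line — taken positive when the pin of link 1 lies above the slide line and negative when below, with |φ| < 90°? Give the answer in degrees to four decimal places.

geometry: r = 44 mm, L = 249 mm, e = 16 mm; θ starts at 0°
rotate link 1 by +56°: θ ← 0° +56° = 56°
rotate link 1 by +9°: θ ← 56° +9° = 65°
rotate link 1 by -75°: θ ← 65° -75° = -10°
rotate link 1 by +11°: θ ← -10° +11° = 1°
rotate link 1 by -85°: θ ← 1° -85° = -84°
rotate link 1 by +37°: θ ← -84° +37° = -47°
h = r sin θ − e = -32.179563 − 16 = -48.179563
sin φ = h / L = -48.179563 / 249 = -0.19349222
φ = arcsin(-0.19349222) = -11.156657°

-11.1567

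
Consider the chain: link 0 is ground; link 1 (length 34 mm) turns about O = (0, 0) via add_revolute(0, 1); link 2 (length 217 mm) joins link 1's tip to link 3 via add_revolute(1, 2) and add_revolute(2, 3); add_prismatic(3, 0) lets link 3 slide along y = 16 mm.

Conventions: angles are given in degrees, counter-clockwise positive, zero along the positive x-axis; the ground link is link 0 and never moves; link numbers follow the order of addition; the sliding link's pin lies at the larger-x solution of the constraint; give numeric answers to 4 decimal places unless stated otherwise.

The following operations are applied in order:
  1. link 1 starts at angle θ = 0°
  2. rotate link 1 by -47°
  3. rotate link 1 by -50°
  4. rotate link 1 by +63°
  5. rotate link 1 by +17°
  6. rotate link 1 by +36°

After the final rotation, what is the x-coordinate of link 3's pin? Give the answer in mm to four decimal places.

geometry: r = 34 mm, L = 217 mm, e = 16 mm; θ starts at 0°
rotate link 1 by -47°: θ ← 0° -47° = -47°
rotate link 1 by -50°: θ ← -47° -50° = -97°
rotate link 1 by +63°: θ ← -97° +63° = -34°
rotate link 1 by +17°: θ ← -34° +17° = -17°
rotate link 1 by +36°: θ ← -17° +36° = 19°
crank pin P = (r cos θ, r sin θ) = (32.147632, 11.069317)
h = r sin θ − e = 11.069317 − 16 = -4.930683
x = r cos θ + √(L² − h²) = 32.147632 + 216.943975 = 249.091607

249.0916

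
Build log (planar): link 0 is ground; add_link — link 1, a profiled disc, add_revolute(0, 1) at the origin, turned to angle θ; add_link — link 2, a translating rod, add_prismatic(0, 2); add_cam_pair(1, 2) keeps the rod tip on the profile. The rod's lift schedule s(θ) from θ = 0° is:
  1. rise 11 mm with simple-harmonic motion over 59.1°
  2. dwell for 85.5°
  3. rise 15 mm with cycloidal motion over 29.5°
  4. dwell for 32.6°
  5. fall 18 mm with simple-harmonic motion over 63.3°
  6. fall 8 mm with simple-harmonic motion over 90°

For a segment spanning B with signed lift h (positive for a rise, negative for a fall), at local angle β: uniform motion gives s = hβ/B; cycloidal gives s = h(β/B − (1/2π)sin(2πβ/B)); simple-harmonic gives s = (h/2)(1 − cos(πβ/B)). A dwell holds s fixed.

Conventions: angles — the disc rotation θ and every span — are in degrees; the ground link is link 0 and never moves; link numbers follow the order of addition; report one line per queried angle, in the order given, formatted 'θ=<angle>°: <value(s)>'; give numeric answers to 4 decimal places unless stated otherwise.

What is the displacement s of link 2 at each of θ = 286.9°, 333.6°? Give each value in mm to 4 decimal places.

seg 1 [0°–59.1°] simple-harmonic, h=11: full span → s += 11 → s = 11.0000
seg 2 [59.1°–144.6°] dwell: s stays 11.0000
seg 3 [144.6°–174.1°] cycloidal, h=15: full span → s += 15 → s = 26.0000
seg 4 [174.1°–206.7°] dwell: s stays 26.0000
seg 5 [206.7°–270°] simple-harmonic, h=-18: full span → s += -18 → s = 8.0000
seg 6 [270°–360°] simple-harmonic, h=-8: θ=286.9° here. β=16.9, B=90. -8/2·(1 − cos(π·0.1878)) = -0.6761 → s = 7.3239
seg 6 [270°–360°] simple-harmonic, h=-8: θ=333.6° here. β=63.6, B=90. -8/2·(1 − cos(π·0.7067)) = -6.4184 → s = 1.5816

θ=286.9°: 7.3239
θ=333.6°: 1.5816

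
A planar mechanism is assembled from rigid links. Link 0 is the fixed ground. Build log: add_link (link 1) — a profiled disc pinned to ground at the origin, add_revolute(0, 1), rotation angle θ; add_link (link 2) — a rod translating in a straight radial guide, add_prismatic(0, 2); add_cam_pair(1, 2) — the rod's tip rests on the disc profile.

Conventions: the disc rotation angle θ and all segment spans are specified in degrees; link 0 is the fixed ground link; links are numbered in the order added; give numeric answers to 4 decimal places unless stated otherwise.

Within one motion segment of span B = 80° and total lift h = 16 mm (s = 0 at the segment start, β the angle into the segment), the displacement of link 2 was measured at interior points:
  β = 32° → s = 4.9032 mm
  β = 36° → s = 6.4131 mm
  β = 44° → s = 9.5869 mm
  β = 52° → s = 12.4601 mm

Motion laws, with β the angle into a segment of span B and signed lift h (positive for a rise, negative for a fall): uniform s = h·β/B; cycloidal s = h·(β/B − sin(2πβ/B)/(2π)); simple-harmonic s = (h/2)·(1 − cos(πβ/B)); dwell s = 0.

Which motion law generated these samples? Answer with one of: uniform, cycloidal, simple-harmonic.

candidates at β/B = r: uniform s = h·r (linear in β); cycloidal s = h·(r − sin(2πr)/(2π)); simple-harmonic s = (h/2)(1 − cos(πr))
β=32°: printed 4.9032 | uniform 6.4000, cycloidal 4.9032, simple-harmonic 5.5279
β=36°: printed 6.4131 | uniform 7.2000, cycloidal 6.4131, simple-harmonic 6.7485
β=44°: printed 9.5869 | uniform 8.8000, cycloidal 9.5869, simple-harmonic 9.2515
β=52°: printed 12.4601 | uniform 10.4000, cycloidal 12.4601, simple-harmonic 11.6319
only one law matches every sample → cycloidal

cycloidal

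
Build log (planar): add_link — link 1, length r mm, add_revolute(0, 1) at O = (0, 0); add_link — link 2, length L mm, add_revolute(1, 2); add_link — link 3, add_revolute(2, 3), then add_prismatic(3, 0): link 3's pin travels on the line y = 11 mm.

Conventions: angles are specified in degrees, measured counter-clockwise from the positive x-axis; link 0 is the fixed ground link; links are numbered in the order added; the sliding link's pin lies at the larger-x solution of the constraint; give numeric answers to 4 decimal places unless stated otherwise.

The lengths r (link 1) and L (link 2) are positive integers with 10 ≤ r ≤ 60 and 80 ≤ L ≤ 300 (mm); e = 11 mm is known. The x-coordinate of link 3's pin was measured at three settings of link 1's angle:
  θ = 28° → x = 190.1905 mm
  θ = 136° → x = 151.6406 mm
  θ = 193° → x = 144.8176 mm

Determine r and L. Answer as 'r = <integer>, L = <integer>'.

constraint per measurement: (x − r cos θ)² + (r sin θ − e)² = L²
subtracting the θ₁ and θ₂ equations cancels the r² and L² terms:
r = (x₁² − x₂²) / (2[(x₁cos θ₁ + e sin θ₁) − (x₂cos θ₂ + e sin θ₂)]) = 24.0000 → r = 24
L² = (x₁ − r cos θ₁)² + (r sin θ₁ − e)² = 28560.9896 → L = 169.0000 → L = 169
check at θ₃=193°: x = 144.8176 (printed 144.8176) ✓

r = 24, L = 169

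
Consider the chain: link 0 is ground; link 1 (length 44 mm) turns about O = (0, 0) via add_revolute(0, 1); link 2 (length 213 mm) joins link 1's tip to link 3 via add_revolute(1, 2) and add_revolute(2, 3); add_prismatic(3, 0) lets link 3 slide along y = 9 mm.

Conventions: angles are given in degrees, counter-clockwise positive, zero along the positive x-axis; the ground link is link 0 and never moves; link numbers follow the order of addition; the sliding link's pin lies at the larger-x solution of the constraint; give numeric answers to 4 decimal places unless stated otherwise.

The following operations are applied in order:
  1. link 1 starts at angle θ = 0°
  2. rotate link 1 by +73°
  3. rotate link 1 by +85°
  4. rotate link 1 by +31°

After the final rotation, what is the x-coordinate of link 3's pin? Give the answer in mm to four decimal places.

geometry: r = 44 mm, L = 213 mm, e = 9 mm; θ starts at 0°
rotate link 1 by +73°: θ ← 0° +73° = 73°
rotate link 1 by +85°: θ ← 73° +85° = 158°
rotate link 1 by +31°: θ ← 158° +31° = 189°
crank pin P = (r cos θ, r sin θ) = (-43.458287, -6.883116)
h = r sin θ − e = -6.883116 − 9 = -15.883116
x = r cos θ + √(L² − h²) = -43.458287 + 212.406983 = 168.948696

168.9487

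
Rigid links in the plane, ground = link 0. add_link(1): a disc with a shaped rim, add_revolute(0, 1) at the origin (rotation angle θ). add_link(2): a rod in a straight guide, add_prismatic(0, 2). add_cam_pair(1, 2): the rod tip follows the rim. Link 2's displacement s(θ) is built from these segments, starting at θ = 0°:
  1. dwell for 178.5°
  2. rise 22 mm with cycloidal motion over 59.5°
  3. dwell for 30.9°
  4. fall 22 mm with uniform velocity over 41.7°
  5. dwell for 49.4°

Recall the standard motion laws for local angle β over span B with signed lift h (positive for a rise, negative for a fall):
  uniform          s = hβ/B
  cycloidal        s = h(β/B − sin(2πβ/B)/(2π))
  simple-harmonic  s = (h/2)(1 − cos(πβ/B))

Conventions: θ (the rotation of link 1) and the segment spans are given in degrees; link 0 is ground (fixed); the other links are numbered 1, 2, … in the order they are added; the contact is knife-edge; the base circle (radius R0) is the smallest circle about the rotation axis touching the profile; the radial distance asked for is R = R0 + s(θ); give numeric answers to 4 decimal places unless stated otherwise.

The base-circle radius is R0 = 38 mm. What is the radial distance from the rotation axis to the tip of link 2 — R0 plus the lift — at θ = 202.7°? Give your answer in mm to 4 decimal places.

segment 1 (0° to 178.5°, dwell): s unchanged at 0.0000
θ = 202.7° falls in segment 2 (178.5° to 238°, cycloidal, h = 22): β = 202.7 − 178.5 = 24.2°, B = 59.5°; Δs = 22·(0.4067 − sin(2π·0.4067)/(2π)) = 7.0113; s = 0.0000 + 7.0113 = 7.0113
R = R0 + s = 38 + 7.0113 = 45.0113

45.0113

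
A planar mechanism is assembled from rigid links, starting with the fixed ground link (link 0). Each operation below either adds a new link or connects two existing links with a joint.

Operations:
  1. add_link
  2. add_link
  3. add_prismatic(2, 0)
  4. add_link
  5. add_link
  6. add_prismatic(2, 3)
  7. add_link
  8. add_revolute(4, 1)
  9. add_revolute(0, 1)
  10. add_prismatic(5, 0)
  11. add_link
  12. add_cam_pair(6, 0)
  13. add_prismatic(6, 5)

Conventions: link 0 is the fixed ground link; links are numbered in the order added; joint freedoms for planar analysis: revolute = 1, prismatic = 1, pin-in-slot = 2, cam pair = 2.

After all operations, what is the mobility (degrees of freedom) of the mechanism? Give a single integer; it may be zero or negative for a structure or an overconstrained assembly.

link 0 = ground. State L|J1|J2 = 1|0|0
+link1  2|0|0
+link2  3|0|0
P(2,0) f=1→J1  3|1|0
+link3  4|1|0
+link4  5|1|0
P(2,3) f=1→J1  5|2|0
+link5  6|2|0
R(4,1) f=1→J1  6|3|0
R(0,1) f=1→J1  6|4|0
P(5,0) f=1→J1  6|5|0
+link6  7|5|0
C(6,0) f=2→J2  7|5|1
P(6,5) f=1→J1  7|6|1
M = 3(7−1)−2·6−1 = 18−12−1 = 5

M = 5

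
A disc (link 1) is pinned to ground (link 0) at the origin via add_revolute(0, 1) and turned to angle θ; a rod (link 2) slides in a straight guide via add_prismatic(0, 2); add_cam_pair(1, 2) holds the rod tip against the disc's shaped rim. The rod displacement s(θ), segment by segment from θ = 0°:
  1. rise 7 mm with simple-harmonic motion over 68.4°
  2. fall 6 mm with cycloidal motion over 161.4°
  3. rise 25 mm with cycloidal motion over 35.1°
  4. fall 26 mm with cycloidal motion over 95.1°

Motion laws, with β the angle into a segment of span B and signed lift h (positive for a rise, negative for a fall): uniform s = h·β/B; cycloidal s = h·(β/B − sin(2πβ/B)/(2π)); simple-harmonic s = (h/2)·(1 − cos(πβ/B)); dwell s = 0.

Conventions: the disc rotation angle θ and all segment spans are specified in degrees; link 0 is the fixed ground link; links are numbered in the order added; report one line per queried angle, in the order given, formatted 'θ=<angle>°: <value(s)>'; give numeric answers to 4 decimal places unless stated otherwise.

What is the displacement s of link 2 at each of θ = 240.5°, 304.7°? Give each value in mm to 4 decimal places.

segment 1 (0° to 68.4°, simple-harmonic, h = 7) is passed completely: s = 0.0000 + (7) = 7.0000
segment 2 (68.4° to 229.8°, cycloidal, h = -6) is passed completely: s = 7.0000 + (-6) = 1.0000
θ = 240.5° falls in segment 3 (229.8° to 264.9°, cycloidal, h = 25): β = 240.5 − 229.8 = 10.7°, B = 35.1°; Δs = 25·(0.3048 − sin(2π·0.3048)/(2π)) = 3.8761; s = 1.0000 + 3.8761 = 4.8761
segment 3 (229.8° to 264.9°, cycloidal, h = 25) is passed completely: s = 1.0000 + (25) = 26.0000
θ = 304.7° falls in segment 4 (264.9° to 360°, cycloidal, h = -26): β = 304.7 − 264.9 = 39.8°, B = 95.1°; Δs = -26·(0.4185 − sin(2π·0.4185)/(2π)) = -8.8537; s = 26.0000 − 8.8537 = 17.1463

θ=240.5°: 4.8761
θ=304.7°: 17.1463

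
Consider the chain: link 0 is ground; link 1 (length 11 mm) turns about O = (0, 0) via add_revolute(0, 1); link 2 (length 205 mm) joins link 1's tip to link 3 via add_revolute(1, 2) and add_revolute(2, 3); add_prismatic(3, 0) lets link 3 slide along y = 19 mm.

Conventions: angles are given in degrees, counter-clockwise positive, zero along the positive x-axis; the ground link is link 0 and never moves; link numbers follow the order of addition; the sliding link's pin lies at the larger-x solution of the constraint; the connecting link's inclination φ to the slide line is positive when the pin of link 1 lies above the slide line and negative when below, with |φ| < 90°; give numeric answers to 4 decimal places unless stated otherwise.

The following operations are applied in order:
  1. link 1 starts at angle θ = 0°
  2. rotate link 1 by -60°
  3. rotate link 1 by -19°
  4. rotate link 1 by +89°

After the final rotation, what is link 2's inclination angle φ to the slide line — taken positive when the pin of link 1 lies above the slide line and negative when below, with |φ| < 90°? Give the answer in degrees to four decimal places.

geometry: r = 11 mm, L = 205 mm, e = 19 mm; θ starts at 0°
rotate link 1 by -60°: θ ← 0° -60° = -60°
rotate link 1 by -19°: θ ← -60° -19° = -79°
rotate link 1 by +89°: θ ← -79° +89° = 10°
h = r sin θ − e = 1.910130 − 19 = -17.089870
sin φ = h / L = -17.089870 / 205 = -0.08336522
φ = arcsin(-0.08336522) = -4.782025°

-4.7820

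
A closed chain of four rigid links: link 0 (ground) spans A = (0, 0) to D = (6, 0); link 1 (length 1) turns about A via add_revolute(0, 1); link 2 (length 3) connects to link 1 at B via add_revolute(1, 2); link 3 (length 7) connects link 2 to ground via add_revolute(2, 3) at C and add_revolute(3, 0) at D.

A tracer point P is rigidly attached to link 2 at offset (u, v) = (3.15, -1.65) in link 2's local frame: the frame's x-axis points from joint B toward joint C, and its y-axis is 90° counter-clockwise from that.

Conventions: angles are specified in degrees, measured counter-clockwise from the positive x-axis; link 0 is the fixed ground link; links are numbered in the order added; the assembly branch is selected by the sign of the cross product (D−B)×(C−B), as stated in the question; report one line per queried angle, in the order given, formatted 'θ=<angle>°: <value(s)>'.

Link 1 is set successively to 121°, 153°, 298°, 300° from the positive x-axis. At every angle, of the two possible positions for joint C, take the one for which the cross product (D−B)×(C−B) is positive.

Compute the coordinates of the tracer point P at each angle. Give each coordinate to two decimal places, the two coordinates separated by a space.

A=(0,0), D=(6.00,0)
θ=121°: B = A + 1.00·(cos121°, sin121°) = (-0.5150, 0.8572)
θ=121°: |BD| = 6.5712
θ=121°: circle(B,3.00) ∩ circle(D,7.00): a=0.2420, h=2.9902
θ=121°:   candidates: C₊=(0.1149,3.7903) cross=19.649; C₋=(-0.6652,-2.1391) cross=-19.649
θ=121°:   branch + wants cross > 0 → take C=(0.1149,3.7903) (cross=19.649)
θ=121°: ex = (C−B)/|BC| = (0.2100,0.9777); ey = (-0.9777,0.2100)
θ=121°: P = B + 3.15·ex + -1.65·ey = (1.7597,3.5904)
θ=153°: B = A + 1.00·(cos153°, sin153°) = (-0.8910, 0.4540)
θ=153°: |BD| = 6.9059
θ=153°: circle(B,3.00) ∩ circle(D,7.00): a=0.5569, h=2.9479
θ=153°:   candidates: C₊=(-0.1415,3.3589) cross=20.358; C₋=(-0.5291,-2.5241) cross=-20.358
θ=153°:   branch + wants cross > 0 → take C=(-0.1415,3.3589) (cross=20.358)
θ=153°: ex = (C−B)/|BC| = (0.2498,0.9683); ey = (-0.9683,0.2498)
θ=153°: P = B + 3.15·ex + -1.65·ey = (1.4936,3.0919)
θ=298°: B = A + 1.00·(cos298°, sin298°) = (0.4695, -0.8829)
θ=298°: |BD| = 5.6006
θ=298°: circle(B,3.00) ∩ circle(D,7.00): a=-0.7708, h=2.8993
θ=298°:   candidates: C₊=(-0.7488,1.8586) cross=16.238; C₋=(0.1654,-3.8675) cross=-16.238
θ=298°:   branch + wants cross > 0 → take C=(-0.7488,1.8586) (cross=16.238)
θ=298°: ex = (C−B)/|BC| = (-0.4061,0.9138); ey = (-0.9138,-0.4061)
θ=298°: P = B + 3.15·ex + -1.65·ey = (0.6982,2.6657)
θ=300°: B = A + 1.00·(cos300°, sin300°) = (0.5000, -0.8660)
θ=300°: |BD| = 5.5678
θ=300°: circle(B,3.00) ∩ circle(D,7.00): a=-0.8082, h=2.8891
θ=300°:   candidates: C₊=(-0.7478,1.8622) cross=16.086; C₋=(0.1510,-3.8457) cross=-16.086
θ=300°:   branch + wants cross > 0 → take C=(-0.7478,1.8622) (cross=16.086)
θ=300°: ex = (C−B)/|BC| = (-0.4159,0.9094); ey = (-0.9094,-0.4159)
θ=300°: P = B + 3.15·ex + -1.65·ey = (0.6904,2.6849)

θ=121°: 1.76 3.59
θ=153°: 1.49 3.09
θ=298°: 0.70 2.67
θ=300°: 0.69 2.68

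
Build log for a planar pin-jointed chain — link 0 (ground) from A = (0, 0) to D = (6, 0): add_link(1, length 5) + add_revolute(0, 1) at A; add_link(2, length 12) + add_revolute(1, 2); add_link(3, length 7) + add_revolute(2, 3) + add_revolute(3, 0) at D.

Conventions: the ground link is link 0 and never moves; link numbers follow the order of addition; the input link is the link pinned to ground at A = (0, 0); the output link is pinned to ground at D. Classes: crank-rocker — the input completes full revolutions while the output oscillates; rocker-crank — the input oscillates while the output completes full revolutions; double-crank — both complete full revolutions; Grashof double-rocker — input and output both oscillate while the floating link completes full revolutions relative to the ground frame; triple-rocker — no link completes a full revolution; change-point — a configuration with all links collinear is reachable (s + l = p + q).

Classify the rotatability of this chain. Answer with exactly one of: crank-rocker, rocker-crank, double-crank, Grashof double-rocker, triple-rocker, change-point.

lengths: ground=6, input=5, coupler=12, output=7
sorted: s=5 (shortest), l=12 (longest), p+q=13
s + l = 17 vs p + q = 13
s + l > p + q → non-Grashof → no link fully rotates → triple-rocker

triple-rocker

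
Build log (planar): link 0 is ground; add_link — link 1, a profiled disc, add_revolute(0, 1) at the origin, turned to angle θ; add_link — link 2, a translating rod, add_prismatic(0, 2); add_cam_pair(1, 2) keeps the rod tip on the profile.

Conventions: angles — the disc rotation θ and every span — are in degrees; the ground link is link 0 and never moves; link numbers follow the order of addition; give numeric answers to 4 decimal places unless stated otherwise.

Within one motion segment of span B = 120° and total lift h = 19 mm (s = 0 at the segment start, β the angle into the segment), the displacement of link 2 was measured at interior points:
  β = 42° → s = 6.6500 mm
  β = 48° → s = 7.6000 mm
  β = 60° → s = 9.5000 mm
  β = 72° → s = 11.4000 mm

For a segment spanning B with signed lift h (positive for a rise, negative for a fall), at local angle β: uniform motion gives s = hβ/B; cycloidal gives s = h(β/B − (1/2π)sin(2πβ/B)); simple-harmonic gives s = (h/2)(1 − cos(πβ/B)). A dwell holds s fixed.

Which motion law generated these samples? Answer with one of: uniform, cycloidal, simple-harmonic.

candidates at β/B = r: uniform s = h·r (linear in β); cycloidal s = h·(r − sin(2πr)/(2π)); simple-harmonic s = (h/2)(1 − cos(πr))
β=42°: printed 6.6500 | uniform 6.6500, cycloidal 4.2036, simple-harmonic 5.1871
β=48°: printed 7.6000 | uniform 7.6000, cycloidal 5.8226, simple-harmonic 6.5643
β=60°: printed 9.5000 | uniform 9.5000, cycloidal 9.5000, simple-harmonic 9.5000
β=72°: printed 11.4000 | uniform 11.4000, cycloidal 13.1774, simple-harmonic 12.4357
only one law matches every sample → uniform

uniform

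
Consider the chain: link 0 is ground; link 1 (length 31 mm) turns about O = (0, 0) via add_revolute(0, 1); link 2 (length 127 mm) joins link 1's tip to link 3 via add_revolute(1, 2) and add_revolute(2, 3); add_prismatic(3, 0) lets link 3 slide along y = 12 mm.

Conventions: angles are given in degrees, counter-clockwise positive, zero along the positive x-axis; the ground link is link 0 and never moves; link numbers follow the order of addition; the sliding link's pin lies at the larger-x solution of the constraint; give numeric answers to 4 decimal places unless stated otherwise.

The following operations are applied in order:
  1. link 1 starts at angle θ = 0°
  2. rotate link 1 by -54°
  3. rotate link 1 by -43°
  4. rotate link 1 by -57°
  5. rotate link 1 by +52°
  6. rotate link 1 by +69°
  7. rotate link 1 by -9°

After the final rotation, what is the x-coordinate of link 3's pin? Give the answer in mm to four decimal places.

geometry: r = 31 mm, L = 127 mm, e = 12 mm; θ starts at 0°
rotate link 1 by -54°: θ ← 0° -54° = -54°
rotate link 1 by -43°: θ ← -54° -43° = -97°
rotate link 1 by -57°: θ ← -97° -57° = -154°
rotate link 1 by +52°: θ ← -154° +52° = -102°
rotate link 1 by +69°: θ ← -102° +69° = -33°
rotate link 1 by -9°: θ ← -33° -9° = -42°
crank pin P = (r cos θ, r sin θ) = (23.037490, -20.743049)
h = r sin θ − e = -20.743049 − 12 = -32.743049
x = r cos θ + √(L² − h²) = 23.037490 + 122.706531 = 145.744021

145.7440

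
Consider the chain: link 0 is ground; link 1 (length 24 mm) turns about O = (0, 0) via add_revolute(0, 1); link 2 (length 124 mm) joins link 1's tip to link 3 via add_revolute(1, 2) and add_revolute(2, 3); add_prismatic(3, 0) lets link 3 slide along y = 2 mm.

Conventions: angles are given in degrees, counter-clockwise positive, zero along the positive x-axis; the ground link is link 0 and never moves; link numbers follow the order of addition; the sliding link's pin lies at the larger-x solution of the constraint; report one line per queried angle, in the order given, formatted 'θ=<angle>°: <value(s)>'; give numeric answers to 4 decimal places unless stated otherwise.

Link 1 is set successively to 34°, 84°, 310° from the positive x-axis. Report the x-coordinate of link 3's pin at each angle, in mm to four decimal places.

geometry: r = 24 mm, L = 124 mm, e = 2 mm
θ=34°: crank pin P = (r cos θ, r sin θ) = (19.896902, 13.420630)
θ=34°: h = r sin θ − e = 13.420630 − 2 = 11.420630
θ=34°: x = r cos θ + √(L² − h²) = 19.896902 + 123.472949 = 143.369851
θ=84°: crank pin P = (r cos θ, r sin θ) = (2.508683, 23.868525)
θ=84°: h = r sin θ − e = 23.868525 − 2 = 21.868525
θ=84°: x = r cos θ + √(L² − h²) = 2.508683 + 122.056412 = 124.565095
θ=310°: crank pin P = (r cos θ, r sin θ) = (15.426903, -18.385067)
θ=310°: h = r sin θ − e = -18.385067 − 2 = -20.385067
θ=310°: x = r cos θ + √(L² − h²) = 15.426903 + 122.312915 = 137.739817

θ=34°: 143.3699
θ=84°: 124.5651
θ=310°: 137.7398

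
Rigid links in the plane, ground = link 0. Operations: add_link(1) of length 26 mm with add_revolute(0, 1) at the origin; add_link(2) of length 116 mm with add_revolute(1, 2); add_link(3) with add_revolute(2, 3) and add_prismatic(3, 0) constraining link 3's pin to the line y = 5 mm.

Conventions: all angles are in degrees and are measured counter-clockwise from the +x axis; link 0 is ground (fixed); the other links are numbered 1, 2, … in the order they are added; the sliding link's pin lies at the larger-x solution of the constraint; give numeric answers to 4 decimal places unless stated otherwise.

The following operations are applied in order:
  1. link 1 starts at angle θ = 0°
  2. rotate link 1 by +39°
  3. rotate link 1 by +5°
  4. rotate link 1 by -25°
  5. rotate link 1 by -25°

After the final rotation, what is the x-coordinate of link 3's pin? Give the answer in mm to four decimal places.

geometry: r = 26 mm, L = 116 mm, e = 5 mm; θ starts at 0°
rotate link 1 by +39°: θ ← 0° +39° = 39°
rotate link 1 by +5°: θ ← 39° +5° = 44°
rotate link 1 by -25°: θ ← 44° -25° = 19°
rotate link 1 by -25°: θ ← 19° -25° = -6°
crank pin P = (r cos θ, r sin θ) = (25.857569, -2.717740)
h = r sin θ − e = -2.717740 − 5 = -7.717740
x = r cos θ + √(L² − h²) = 25.857569 + 115.742976 = 141.600545

141.6005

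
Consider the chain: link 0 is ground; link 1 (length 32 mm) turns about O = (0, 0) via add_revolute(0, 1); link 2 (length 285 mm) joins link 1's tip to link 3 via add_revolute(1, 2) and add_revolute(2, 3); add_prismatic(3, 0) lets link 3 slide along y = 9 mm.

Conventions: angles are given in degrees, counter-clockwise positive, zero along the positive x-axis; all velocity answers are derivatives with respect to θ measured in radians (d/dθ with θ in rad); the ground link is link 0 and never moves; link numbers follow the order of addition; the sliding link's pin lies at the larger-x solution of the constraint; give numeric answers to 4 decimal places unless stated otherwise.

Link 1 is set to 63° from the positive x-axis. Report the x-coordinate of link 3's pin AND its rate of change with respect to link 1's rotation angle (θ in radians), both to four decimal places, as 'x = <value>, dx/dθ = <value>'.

geometry: r = 32 mm, L = 285 mm, e = 9 mm
crank pin P = (r cos θ, r sin θ) = (14.527696, 28.512209)
h = r sin θ − e = 28.512209 − 9 = 19.512209
x = r cos θ + √(L² − h²) = 14.527696 + 284.331275 = 298.858971
dx/dθ = −r sin θ − h·r cos θ/√(L² − h²) (θ in radians; h = 19.512209) = -29.509171

x = 298.8590, dx/dθ = -29.5092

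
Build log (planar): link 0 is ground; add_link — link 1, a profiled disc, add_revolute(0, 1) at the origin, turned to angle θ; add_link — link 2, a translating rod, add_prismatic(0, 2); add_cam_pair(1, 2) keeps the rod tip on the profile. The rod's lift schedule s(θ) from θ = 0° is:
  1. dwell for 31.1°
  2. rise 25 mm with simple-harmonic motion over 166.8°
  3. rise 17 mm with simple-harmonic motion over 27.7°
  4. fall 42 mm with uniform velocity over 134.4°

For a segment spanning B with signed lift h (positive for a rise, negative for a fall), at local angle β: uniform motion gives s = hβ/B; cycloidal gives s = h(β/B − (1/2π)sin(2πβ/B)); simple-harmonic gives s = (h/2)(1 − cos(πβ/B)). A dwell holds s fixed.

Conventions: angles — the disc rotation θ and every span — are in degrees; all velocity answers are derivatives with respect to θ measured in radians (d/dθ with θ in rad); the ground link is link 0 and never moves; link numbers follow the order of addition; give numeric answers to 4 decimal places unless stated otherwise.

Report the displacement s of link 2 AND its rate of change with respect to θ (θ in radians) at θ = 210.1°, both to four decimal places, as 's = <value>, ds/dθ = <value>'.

seg 1 [0°–31.1°] dwell: s stays 0.0000
seg 2 [31.1°–197.9°] simple-harmonic, h=25: full span → s += 25 → s = 25.0000
seg 3 [197.9°–225.6°] simple-harmonic, h=17: θ=210.1° here. β=12.2, B=27.7. 17/2·(1 − cos(π·0.4404)) = 6.9186 → s = 31.9186
velocity in seg [197.9°–225.6°] (simple-harmonic), θ in radians: β = 12.2° = 0.2129 rad, B = 27.7° = 0.4835 rad; ds/dθ = (πh/(2B)) sin(πβ/B) = (π·17/(2·0.4835)) sin(π·0.4404) = 54.270335 mm/rad

s = 31.9186, ds/dθ = 54.2703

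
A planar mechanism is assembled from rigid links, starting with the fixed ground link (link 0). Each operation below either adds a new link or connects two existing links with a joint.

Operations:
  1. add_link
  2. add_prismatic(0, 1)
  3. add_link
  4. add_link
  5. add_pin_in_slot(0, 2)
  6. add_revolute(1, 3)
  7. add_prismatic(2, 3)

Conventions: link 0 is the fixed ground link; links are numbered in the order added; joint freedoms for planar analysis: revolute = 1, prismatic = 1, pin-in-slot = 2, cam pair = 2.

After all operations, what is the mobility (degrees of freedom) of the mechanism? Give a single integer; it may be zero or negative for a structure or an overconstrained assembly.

L=1 J1=0 J2=0
add link → L=2 J1=0 J2=0
P@0,1 dof=1 J1 → L=2 J1=1 J2=0
add link → L=3 J1=1 J2=0
add link → L=4 J1=1 J2=0
PS@0,2 dof=2 J2 → L=4 J1=1 J2=1
R@1,3 dof=1 J1 → L=4 J1=2 J2=1
P@2,3 dof=1 J1 → L=4 J1=3 J2=1
M=3(L−1)−2J1−J2=3·3−2·3−1=2

M = 2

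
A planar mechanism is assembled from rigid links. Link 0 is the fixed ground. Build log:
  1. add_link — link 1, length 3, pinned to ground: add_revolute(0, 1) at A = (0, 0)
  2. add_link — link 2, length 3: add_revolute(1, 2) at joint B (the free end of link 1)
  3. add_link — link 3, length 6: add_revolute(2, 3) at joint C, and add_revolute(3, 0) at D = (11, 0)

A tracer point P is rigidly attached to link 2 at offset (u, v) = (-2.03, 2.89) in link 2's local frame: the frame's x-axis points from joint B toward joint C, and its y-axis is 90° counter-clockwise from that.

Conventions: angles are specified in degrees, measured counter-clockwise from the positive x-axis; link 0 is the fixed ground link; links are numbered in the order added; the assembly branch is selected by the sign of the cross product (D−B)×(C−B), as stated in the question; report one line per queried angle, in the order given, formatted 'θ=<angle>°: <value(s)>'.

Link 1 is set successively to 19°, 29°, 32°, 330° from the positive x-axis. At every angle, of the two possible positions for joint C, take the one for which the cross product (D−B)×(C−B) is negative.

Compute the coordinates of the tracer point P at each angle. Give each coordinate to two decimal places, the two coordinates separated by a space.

A=(0,0), D=(11.00,0)
θ=19°: B = A + 3.00·(cos19°, sin19°) = (2.8366, 0.9767)
θ=19°: |BD| = 8.2217
θ=19°: circle(B,3.00) ∩ circle(D,6.00): a=2.4688, h=1.7044
θ=19°:   candidates: C₊=(5.4904,2.3757) cross=14.013; C₋=(5.0854,-1.0089) cross=-14.013
θ=19°:   branch - wants cross < 0 → take C=(5.0854,-1.0089) (cross=-14.013)
θ=19°: ex = (C−B)/|BC| = (0.7496,-0.6619); ey = (0.6619,0.7496)
θ=19°: P = B + -2.03·ex + 2.89·ey = (3.2276,4.4867)
θ=29°: B = A + 3.00·(cos29°, sin29°) = (2.6239, 1.4544)
θ=29°: |BD| = 8.5015
θ=29°: circle(B,3.00) ∩ circle(D,6.00): a=2.6628, h=1.3819
θ=29°:   candidates: C₊=(5.4838,2.3604) cross=11.748; C₋=(5.0110,-0.3626) cross=-11.748
θ=29°:   branch - wants cross < 0 → take C=(5.0110,-0.3626) (cross=-11.748)
θ=29°: ex = (C−B)/|BC| = (0.7957,-0.6057); ey = (0.6057,0.7957)
θ=29°: P = B + -2.03·ex + 2.89·ey = (2.7590,4.9836)
θ=32°: B = A + 3.00·(cos32°, sin32°) = (2.5441, 1.5898)
θ=32°: |BD| = 8.6040
θ=32°: circle(B,3.00) ∩ circle(D,6.00): a=2.7330, h=1.2373
θ=32°:   candidates: C₊=(5.4587,2.3008) cross=10.646; C₋=(5.0014,-0.1312) cross=-10.646
θ=32°:   branch - wants cross < 0 → take C=(5.0014,-0.1312) (cross=-10.646)
θ=32°: ex = (C−B)/|BC| = (0.8191,-0.5737); ey = (0.5737,0.8191)
θ=32°: P = B + -2.03·ex + 2.89·ey = (2.5392,5.1215)
θ=330°: B = A + 3.00·(cos330°, sin330°) = (2.5981, -1.5000)
θ=330°: |BD| = 8.5348
θ=330°: circle(B,3.00) ∩ circle(D,6.00): a=2.6856, h=1.3370
θ=330°:   candidates: C₊=(5.0069,0.2881) cross=11.411; C₋=(5.4769,-2.3441) cross=-11.411
θ=330°:   branch - wants cross < 0 → take C=(5.4769,-2.3441) (cross=-11.411)
θ=330°: ex = (C−B)/|BC| = (0.9596,-0.2814); ey = (0.2814,0.9596)
θ=330°: P = B + -2.03·ex + 2.89·ey = (1.4633,1.8444)

θ=19°: 3.23 4.49
θ=29°: 2.76 4.98
θ=32°: 2.54 5.12
θ=330°: 1.46 1.84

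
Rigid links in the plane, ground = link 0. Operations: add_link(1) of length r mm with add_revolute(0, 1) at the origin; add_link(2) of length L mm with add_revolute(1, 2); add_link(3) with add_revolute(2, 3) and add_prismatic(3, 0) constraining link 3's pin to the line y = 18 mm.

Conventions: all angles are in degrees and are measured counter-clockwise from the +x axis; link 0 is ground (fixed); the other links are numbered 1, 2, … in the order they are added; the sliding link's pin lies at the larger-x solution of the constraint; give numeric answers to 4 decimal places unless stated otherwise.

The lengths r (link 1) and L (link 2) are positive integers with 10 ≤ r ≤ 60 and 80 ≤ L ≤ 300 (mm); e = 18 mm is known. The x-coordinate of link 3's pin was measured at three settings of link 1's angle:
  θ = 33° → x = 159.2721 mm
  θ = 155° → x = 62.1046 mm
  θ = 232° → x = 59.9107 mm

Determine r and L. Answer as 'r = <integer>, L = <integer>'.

constraint per measurement: (x − r cos θ)² + (r sin θ − e)² = L²
subtracting the θ₁ and θ₂ equations cancels the r² and L² terms:
r = (x₁² − x₂²) / (2[(x₁cos θ₁ + e sin θ₁) − (x₂cos θ₂ + e sin θ₂)]) = 56.0000 → r = 56
L² = (x₁ − r cos θ₁)² + (r sin θ₁ − e)² = 12769.0054 → L = 113.0000 → L = 113
check at θ₃=232°: x = 59.9107 (printed 59.9107) ✓

r = 56, L = 113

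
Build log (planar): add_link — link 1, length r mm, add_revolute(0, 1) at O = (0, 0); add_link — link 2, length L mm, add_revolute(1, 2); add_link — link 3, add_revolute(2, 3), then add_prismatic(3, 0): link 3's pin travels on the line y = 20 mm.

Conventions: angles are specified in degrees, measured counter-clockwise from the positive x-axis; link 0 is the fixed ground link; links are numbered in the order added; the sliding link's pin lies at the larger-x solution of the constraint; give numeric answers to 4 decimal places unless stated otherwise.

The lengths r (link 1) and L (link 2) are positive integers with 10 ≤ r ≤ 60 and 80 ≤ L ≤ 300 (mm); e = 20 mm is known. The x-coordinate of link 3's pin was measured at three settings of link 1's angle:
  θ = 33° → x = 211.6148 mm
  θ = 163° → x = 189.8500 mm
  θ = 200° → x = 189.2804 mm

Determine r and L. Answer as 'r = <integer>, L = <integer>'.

constraint per measurement: (x − r cos θ)² + (r sin θ − e)² = L²
subtracting the θ₁ and θ₂ equations cancels the r² and L² terms:
r = (x₁² − x₂²) / (2[(x₁cos θ₁ + e sin θ₁) − (x₂cos θ₂ + e sin θ₂)]) = 12.0000 → r = 12
L² = (x₁ − r cos θ₁)² + (r sin θ₁ − e)² = 40803.9943 → L = 202.0000 → L = 202
check at θ₃=200°: x = 189.2804 (printed 189.2804) ✓

r = 12, L = 202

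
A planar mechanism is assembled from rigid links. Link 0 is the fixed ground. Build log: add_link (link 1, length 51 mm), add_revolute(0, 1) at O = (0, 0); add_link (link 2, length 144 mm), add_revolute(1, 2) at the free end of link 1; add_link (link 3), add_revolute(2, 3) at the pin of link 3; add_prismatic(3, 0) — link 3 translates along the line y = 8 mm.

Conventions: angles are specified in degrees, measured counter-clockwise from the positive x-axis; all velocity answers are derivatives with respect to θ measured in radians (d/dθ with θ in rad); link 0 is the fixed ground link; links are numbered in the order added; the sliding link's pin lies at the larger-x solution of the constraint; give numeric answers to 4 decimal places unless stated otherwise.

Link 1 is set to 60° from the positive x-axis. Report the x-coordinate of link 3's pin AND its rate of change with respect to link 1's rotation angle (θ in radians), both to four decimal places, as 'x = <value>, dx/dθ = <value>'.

geometry: r = 51 mm, L = 144 mm, e = 8 mm
crank pin P = (r cos θ, r sin θ) = (25.500000, 44.167296)
h = r sin θ − e = 44.167296 − 8 = 36.167296
x = r cos θ + √(L² − h²) = 25.500000 + 139.384098 = 164.884098
dx/dθ = −r sin θ − h·r cos θ/√(L² − h²) (θ in radians; h = 36.167296) = -50.784019

x = 164.8841, dx/dθ = -50.7840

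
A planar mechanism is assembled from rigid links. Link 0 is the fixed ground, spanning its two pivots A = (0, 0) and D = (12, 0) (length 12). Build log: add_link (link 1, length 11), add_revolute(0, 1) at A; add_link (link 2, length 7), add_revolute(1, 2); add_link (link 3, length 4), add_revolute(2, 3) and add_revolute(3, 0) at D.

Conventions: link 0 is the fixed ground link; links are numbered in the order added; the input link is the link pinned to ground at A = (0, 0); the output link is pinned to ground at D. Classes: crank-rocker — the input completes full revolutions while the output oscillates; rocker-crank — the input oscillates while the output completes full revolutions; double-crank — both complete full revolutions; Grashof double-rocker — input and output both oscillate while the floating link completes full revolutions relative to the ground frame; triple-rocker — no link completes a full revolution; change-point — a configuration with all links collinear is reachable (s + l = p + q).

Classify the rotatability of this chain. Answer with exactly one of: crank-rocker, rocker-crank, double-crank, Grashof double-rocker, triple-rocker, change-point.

lengths: ground=12, input=11, coupler=7, output=4
sorted: s=4 (shortest), l=12 (longest), p+q=18
s + l = 16 vs p + q = 18
s + l < p + q (Grashof) with shortest = output link → rocker-crank

rocker-crank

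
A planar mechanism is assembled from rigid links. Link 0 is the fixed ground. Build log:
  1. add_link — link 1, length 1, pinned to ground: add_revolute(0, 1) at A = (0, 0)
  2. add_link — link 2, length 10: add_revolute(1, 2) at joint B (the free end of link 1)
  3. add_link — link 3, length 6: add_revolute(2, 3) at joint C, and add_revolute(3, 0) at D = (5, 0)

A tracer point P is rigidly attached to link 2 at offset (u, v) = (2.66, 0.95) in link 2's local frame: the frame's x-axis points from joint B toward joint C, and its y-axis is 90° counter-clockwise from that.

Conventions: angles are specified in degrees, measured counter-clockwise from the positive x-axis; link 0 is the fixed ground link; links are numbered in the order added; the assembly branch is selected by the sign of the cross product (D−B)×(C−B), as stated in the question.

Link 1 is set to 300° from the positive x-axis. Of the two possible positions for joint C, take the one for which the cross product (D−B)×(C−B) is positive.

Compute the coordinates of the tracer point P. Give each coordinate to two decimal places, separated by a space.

A=(0,0), D=(5.00,0)
B = A + 1.00·(cos300°, sin300°) = (0.5000, -0.8660)
|BD| = 4.5826
circle(B,10.00) ∩ circle(D,6.00): a=9.2743, h=3.7401
  candidates: C₊=(8.9003,4.5593) cross=17.139; C₋=(10.3139,-2.7860) cross=-17.139
  branch + wants cross > 0 → take C=(8.9003,4.5593) (cross=17.139)
ex = (C−B)/|BC| = (0.8400,0.5425); ey = (-0.5425,0.8400)
P = B + 2.66·ex + 0.95·ey = (2.2191,1.3751)

2.22 1.38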